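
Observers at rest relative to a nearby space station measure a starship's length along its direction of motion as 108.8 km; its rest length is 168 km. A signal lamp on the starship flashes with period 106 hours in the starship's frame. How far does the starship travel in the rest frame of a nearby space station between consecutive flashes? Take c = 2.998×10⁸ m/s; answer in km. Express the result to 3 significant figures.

1.35×10^11 km

γ = L₀/L = 168/108.8 = 1.54412.
β = √(1 − 1/γ²) = 0.76197. Lab-frame period = γτ = 1.54412×106 hours = 163.68 hours. Distance = βc × γτ = 0.76197 × 2.998×10⁸ m/s × 589248 s = 1.3461×10^14 m = 1.35×10^11 km.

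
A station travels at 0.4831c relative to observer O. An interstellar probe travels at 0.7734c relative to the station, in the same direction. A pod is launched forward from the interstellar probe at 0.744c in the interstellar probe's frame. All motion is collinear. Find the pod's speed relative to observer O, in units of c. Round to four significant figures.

0.9870c

First combine the pod and interstellar probe (S''→S'): u₁ = (0.744 + 0.7734)/(1 + 0.744×0.7734) = 1.5174/1.5754096 = 0.96318.
Then combine with the station (S'→S): u = (0.96318 + 0.4831)/(1 + 0.96318×0.4831) = 1.44628/1.465312258 = 0.98701.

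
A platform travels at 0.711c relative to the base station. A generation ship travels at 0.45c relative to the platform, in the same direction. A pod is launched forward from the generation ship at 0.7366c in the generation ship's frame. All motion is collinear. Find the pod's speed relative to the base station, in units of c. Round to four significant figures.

First combine the pod and generation ship (S''→S'): u₁ = (0.7366 + 0.45)/(1 + 0.7366×0.45) = 1.1866/1.33147 = 0.8912.
Then combine with the platform (S'→S): u = (0.8912 + 0.711)/(1 + 0.8912×0.711) = 1.6022/1.6336432 = 0.98075.

0.9808c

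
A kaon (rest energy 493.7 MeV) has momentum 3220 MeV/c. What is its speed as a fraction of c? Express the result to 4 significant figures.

0.9884c

βγ = pc/(mc²) = 3220/493.7 = 6.5222.
Since γ² = 1 + (βγ)² = 43.5391, γ = √43.5391 = 6.59842, and β = (βγ)/γ = 6.5222/6.59842 = 0.9884.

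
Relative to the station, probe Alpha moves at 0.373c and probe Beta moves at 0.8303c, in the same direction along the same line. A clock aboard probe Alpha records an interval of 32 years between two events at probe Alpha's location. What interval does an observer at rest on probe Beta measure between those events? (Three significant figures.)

42.7 years

The velocity of probe Alpha relative to probe Beta is (0.373 − 0.8303)c / (1 − 0.373×0.8303) = −0.66247c; relative speed 0.66247c.
γ for this relative speed: γ = 1/√(1 − 0.438867) = 1.335.
The clock on probe Alpha records proper time, so probe Beta measures Δt = γΔτ = 1.335 × 32 = 42.7 years.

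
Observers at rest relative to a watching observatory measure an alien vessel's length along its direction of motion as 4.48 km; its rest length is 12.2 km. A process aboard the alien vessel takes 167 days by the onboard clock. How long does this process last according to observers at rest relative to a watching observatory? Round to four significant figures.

From L = L₀/γ: γ = 12.2/4.48 = 2.72321.
Δt = γΔτ = 2.72321 × 167 = 454.8 days.

454.8 days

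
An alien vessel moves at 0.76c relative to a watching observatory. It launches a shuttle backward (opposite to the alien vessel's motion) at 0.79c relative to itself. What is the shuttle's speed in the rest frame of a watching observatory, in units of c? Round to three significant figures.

0.0751c

In units of c, u = (u' + v)/(1 + u'v) with u' = −0.79 and v = 0.76.
Numerator: −0.79 + 0.76 = −0.03. Denominator: 1 + (−0.79)(0.76) = 0.3996.
u = −0.03/0.3996 = −0.075075, so the speed is 0.0751c.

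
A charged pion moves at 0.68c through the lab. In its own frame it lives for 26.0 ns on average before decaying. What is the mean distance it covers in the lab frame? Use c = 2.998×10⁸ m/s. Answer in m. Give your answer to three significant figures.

7.23 m

Lorentz factor: γ = (1 − 0.4624)^(−1/2) = 1.3639.
Lab-frame lifetime: Δt = γτ = 1.3639 × 26.0 ns = 35.461 ns.
Distance: d = vΔt = 0.68 × 2.998×10⁸ m/s × 3.5461×10^-8 s = 7.23 m.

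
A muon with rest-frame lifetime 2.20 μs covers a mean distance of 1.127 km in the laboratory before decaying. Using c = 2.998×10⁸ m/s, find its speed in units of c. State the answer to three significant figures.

0.863c

Let x = d/(cτ) = 1127 m / (2.998×10⁸ m/s × 2.200×10^-6 s) = 1.7087. Since d = βγcτ, x = βγ = β/√(1−β²).
Solving: β² = x²/(1+x²) = 2.91966/3.91966 = 0.744876, so β = 0.863.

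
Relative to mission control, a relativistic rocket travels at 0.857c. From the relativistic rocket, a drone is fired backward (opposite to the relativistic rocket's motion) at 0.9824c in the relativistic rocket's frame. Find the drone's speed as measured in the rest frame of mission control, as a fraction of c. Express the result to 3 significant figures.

0.793c

Relativistic velocity addition: u = (u' + v)/(1 + u'v/c²), with u' = −0.9824c and v = 0.857c.
Numerator: −0.9824 + 0.857 = −0.1254. Denominator: 1 + (−0.9824)(0.857) = 0.1580832.
u = −0.1254/0.1580832 = −0.79325, so the speed is 0.793c.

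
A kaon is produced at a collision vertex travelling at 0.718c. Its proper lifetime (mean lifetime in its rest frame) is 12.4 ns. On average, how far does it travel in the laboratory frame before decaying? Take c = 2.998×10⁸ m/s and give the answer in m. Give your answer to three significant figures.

γ = 1/√(1 − β²) = 1/√(1 − 0.515524) = 1/√0.484476 = 1/0.696043 = 1.4367.
Lab-frame lifetime: Δt = γτ = 1.4367 × 12.4 ns = 17.815 ns.
Distance: d = vΔt = 0.718 × 2.998×10⁸ m/s × 1.7815×10^-8 s = 3.83 m.

3.83 m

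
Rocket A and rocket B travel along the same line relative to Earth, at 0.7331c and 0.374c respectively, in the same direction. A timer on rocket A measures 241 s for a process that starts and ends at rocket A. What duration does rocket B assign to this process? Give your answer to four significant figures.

277.3 s

The velocity of rocket A relative to rocket B is (0.7331 − 0.374)c / (1 − 0.7331×0.374) = 0.49475c; relative speed 0.49475c.
γ for this relative speed: γ = 1/√(1 − 0.244778) = 1.1507.
Rocket A's interval is proper; time dilation gives Δt_B = γΔτ = 1.1507 × 241 s = 277.3 s.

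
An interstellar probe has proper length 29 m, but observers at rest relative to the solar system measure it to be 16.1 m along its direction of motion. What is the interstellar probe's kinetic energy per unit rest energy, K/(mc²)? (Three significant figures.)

0.801

From L = L₀/γ: γ = 29/16.1 = 1.80124.
K/(mc²) = γ − 1 = 1.80124 − 1 = 0.801.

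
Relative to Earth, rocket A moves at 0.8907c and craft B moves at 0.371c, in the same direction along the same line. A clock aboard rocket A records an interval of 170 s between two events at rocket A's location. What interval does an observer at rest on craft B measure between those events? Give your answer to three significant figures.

270 s

Speed of rocket A in craft B's frame: u = (v_A − v_B)/(1 − v_A v_B/c²) = (0.8907 − 0.371)/(1 − 0.8907×0.371) = 0.5197/0.6695503 = 0.77619; |u| = 0.77619c.
γ for this relative speed: γ = 1/√(1 − 0.602471) = 1.586.
Rocket A's interval is proper; time dilation gives Δt_B = γΔτ = 1.586 × 170 s = 270 s.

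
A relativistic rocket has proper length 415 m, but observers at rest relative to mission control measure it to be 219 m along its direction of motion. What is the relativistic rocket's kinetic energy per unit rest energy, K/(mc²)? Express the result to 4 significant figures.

0.8950

Length contraction gives γ = L₀/L = 415/219 = 1.89498.
K/(mc²) = γ − 1 = 1.89498 − 1 = 0.8950.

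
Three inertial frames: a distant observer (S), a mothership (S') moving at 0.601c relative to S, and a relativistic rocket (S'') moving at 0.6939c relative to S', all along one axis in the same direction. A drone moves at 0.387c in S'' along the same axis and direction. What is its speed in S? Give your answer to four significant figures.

0.9610c

Compose velocities in two stages. Stage 1 (into S'): u₁ = (0.387+0.6939)/(1+0.387×0.6939) = 0.85208.
Stage 2 (into S): u = (0.85208+0.601)/(1+0.85208×0.601) = 0.96097, so the speed is 0.9610c.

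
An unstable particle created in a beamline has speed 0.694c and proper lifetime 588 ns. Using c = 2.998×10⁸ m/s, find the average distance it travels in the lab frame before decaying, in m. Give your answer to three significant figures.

170 m

γ = 1/√(1 − β²) = 1/√(1 − 0.481636) = 1/√0.518364 = 1/0.719975 = 1.3889.
Lab-frame lifetime: Δt = γτ = 1.3889 × 588 ns = 816.67 ns.
Distance: d = vΔt = 0.694 × 2.998×10⁸ m/s × 8.1667×10^-7 s = 170 m.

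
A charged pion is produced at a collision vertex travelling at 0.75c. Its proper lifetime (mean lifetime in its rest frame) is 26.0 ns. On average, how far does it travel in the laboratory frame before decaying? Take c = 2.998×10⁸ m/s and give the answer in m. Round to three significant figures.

8.84 m

γ = 1/√(1 − β²) = 1/√(1 − 0.5625) = 1/√0.4375 = 1/0.661438 = 1.5119.
Lab-frame lifetime: Δt = γτ = 1.5119 × 26.0 ns = 39.309 ns.
Distance: d = vΔt = 0.75 × 2.998×10⁸ m/s × 3.9309×10^-8 s = 8.84 m.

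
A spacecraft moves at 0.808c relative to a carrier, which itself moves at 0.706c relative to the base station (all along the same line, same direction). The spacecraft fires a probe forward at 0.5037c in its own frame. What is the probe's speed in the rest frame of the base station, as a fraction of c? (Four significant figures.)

Apply u = (u'+v)/(1+u'v) twice. Probe in the carrier frame: (0.5037+0.808)/(1+0.5037·0.808) = 1.3117/1.4069896 = 0.93227c.
That velocity, transformed to the rest frame of the base station: (0.93227+0.706)/(1+0.93227·0.706) = 1.63827/1.65818262 = 0.98799c.

0.9880c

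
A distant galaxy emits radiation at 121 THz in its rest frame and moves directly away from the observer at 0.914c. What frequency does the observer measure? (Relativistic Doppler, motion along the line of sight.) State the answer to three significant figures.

Relativistic Doppler (source moving away): f_obs = f_src · √((1−β)/(1+β)).
With β = 0.914: factor = √(0.086/1.914) = 0.21197.
f_obs = 121 × 0.21197 = 25.6 THz.

25.6 THz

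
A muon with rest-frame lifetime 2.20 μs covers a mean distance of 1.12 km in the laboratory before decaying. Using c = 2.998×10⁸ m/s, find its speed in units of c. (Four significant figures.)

0.8617c

d = βγcτ ⇒ βγ = d/(cτ) = 1120 m / (659.56 m) = 1.6981.
β = (βγ)/√(1+(βγ)²) = 1.6981/√3.88354 = 0.8617.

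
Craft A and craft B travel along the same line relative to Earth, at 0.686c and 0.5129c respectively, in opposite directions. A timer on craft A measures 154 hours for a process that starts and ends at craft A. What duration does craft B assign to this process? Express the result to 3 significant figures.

The velocity of craft A relative to craft B is (0.686 + 0.5129)c / (1 + 0.686×0.5129) = 0.88686c; relative speed 0.88686c.
At |u| = 0.88686c, γ = (1 − 0.786521)^(−1/2) = 2.1643.
Craft A's interval is proper; time dilation gives Δt_B = γΔτ = 2.1643 × 154 hours = 333 hours.

333 hours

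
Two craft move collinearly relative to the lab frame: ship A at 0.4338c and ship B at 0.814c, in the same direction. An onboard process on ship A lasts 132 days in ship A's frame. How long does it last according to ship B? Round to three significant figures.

163 days

Speed of ship A in ship B's frame: u = (v_A − v_B)/(1 − v_A v_B/c²) = (0.4338 − 0.814)/(1 − 0.4338×0.814) = −0.3802/0.6468868 = −0.58774; |u| = 0.58774c.
At |u| = 0.58774c, γ = (1 − 0.345438)^(−1/2) = 1.236.
Ship A's interval is proper; time dilation gives Δt_B = γΔτ = 1.236 × 132 days = 163 days.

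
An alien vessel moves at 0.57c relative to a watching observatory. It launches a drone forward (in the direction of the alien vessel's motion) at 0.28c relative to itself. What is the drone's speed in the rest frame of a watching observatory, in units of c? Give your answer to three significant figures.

0.733c

Relativistic velocity addition: u = (u' + v)/(1 + u'v/c²), with u' = 0.28c and v = 0.57c.
Numerator: 0.28 + 0.57 = 0.85. Denominator: 1 + (0.28)(0.57) = 1.1596.
u = 0.85/1.1596 = 0.73301, so the speed is 0.733c.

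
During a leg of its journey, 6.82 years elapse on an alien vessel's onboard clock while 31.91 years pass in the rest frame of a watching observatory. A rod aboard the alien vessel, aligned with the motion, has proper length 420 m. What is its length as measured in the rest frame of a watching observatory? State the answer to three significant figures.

The time-dilation ratio gives γ = 31.91/6.82 = 4.67889.
The rod contracts by the same γ: 420 m / 4.67889 = 89.8 m.

89.8 m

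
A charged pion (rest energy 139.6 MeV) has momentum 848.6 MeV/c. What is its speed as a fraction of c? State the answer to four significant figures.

0.9867c

βγ = pc/(mc²) = 848.6/139.6 = 6.0788.
Since γ² = 1 + (βγ)² = 37.9518, γ = √37.9518 = 6.1605, and β = (βγ)/γ = 6.0788/6.1605 = 0.9867.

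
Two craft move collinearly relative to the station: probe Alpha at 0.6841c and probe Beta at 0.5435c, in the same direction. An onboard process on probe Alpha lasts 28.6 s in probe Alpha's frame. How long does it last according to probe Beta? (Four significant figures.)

29.34 s

Transform probe Alpha's velocity into probe Beta's frame: (0.6841 − 0.5435)/(1 − 0.6841·0.5435) = 0.1406/0.62819165, so the relative speed is 0.22382c.
γ for this relative speed: γ = 1/√(1 − 0.0500954) = 1.026.
Probe Alpha's interval is proper; time dilation gives Δt_B = γΔτ = 1.026 × 28.6 s = 29.34 s.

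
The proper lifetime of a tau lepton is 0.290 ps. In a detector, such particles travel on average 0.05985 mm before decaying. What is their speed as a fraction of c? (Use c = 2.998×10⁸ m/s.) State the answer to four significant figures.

Let x = d/(cτ) = 5.985×10^-5 m / (2.998×10⁸ m/s × 2.900×10^-13 s) = 0.68839. Since d = βγcτ, x = βγ = β/√(1−β²).
Solving: β² = x²/(1+x²) = 0.473881/1.473881 = 0.321519, so β = 0.5670.

0.5670c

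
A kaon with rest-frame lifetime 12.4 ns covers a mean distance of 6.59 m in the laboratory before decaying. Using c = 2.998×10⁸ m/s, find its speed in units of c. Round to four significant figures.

Let x = d/(cτ) = 6.590 m / (2.998×10⁸ m/s × 1.240×10^-8 s) = 1.7727. Since d = βγcτ, x = βγ = β/√(1−β²).
Solving: β² = x²/(1+x²) = 3.14247/4.14247 = 0.758598, so β = 0.8710.

0.8710c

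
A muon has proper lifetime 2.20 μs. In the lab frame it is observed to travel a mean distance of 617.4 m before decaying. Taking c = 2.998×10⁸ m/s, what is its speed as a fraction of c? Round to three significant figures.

0.683c

Let x = d/(cτ) = 617.4 m / (2.998×10⁸ m/s × 2.200×10^-6 s) = 0.93608. Since d = βγcτ, x = βγ = β/√(1−β²).
Solving: β² = x²/(1+x²) = 0.876246/1.876246 = 0.467021, so β = 0.683.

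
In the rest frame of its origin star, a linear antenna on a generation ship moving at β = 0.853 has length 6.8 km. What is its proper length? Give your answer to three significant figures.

13.0 km

Lorentz factor: γ = (1 − 0.727609)^(−1/2) = 1.916.
Proper length: L₀ = γ·L = 1.916 × 6.8 = 13.0 km.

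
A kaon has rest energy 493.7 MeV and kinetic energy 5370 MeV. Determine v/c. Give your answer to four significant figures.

0.9964

K = (γ−1)mc², so γ = 1 + 5370/493.7 = 11.877.
Then v/c = √(1 − γ⁻²) = √(1 − 0.00708902) = √0.99291098 = 0.9964.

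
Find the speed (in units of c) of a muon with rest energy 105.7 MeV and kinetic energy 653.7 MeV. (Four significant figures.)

γ = 1 + K/(mc²) = 1 + 653.7/105.7 = 7.1845.
β = √(1 − 1/γ²) = √(1 − 0.0193734) = √0.9806266 = 0.9903.

0.9903c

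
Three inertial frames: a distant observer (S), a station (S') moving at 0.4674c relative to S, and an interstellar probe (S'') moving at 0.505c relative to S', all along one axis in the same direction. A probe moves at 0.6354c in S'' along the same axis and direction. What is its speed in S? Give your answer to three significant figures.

First combine the probe and interstellar probe (S''→S'): u₁ = (0.6354 + 0.505)/(1 + 0.6354×0.505) = 1.1404/1.320877 = 0.86337.
Then combine with the station (S'→S): u = (0.86337 + 0.4674)/(1 + 0.86337×0.4674) = 1.33077/1.403539138 = 0.94815.

0.948c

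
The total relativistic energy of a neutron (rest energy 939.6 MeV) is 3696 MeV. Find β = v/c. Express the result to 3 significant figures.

Total energy E = γmc² gives γ = 3696/939.6 = 3.9336.
Hence β = √(1 − 1/γ²) = √(1 − 0.0646278) = √0.9353722 = 0.967.

0.967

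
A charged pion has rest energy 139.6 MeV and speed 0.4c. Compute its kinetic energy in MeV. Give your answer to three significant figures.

β² = 0.16, so γ = 1/√0.84 = 1.091089.
Kinetic energy: K = (γ − 1)mc² = (1.091089 − 1) × 139.6 MeV = 0.091089 × 139.6 = 12.7 MeV.

12.7 MeV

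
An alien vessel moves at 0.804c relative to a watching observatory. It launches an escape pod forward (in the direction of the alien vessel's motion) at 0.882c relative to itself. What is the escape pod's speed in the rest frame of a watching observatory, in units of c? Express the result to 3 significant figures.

Relativistic velocity addition: u = (u' + v)/(1 + u'v/c²), with u' = 0.882c and v = 0.804c.
Numerator: 0.882 + 0.804 = 1.686. Denominator: 1 + (0.882)(0.804) = 1.709128.
u = 1.686/1.709128 = 0.98647, so the speed is 0.986c.

0.986c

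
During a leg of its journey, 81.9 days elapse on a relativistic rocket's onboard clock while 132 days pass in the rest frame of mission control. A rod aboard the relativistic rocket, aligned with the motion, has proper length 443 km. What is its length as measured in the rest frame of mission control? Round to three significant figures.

275 km

From Δt = γΔτ: γ = 132/81.9 = 1.61172.
The rod contracts by the same γ: 443 km / 1.61172 = 275 km.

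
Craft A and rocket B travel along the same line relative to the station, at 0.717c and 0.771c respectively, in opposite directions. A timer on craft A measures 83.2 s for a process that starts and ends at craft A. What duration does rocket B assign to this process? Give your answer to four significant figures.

291.0 s

Transform craft A's velocity into rocket B's frame: (0.717 + 0.771)/(1 + 0.717·0.771) = 1.488/1.552807, so the relative speed is 0.95826c.
At |u| = 0.95826c, γ = (1 − 0.918262)^(−1/2) = 3.4977.
Craft A's interval is proper; time dilation gives Δt_B = γΔτ = 3.4977 × 83.2 s = 291.0 s.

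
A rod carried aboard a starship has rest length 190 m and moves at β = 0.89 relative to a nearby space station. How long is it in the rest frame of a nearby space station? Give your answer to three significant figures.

86.6 m

β² = 0.7921, so γ = 1/√0.2079 = 2.1932.
Length contraction: L = L₀/γ = 190/2.1932 = 86.6 m.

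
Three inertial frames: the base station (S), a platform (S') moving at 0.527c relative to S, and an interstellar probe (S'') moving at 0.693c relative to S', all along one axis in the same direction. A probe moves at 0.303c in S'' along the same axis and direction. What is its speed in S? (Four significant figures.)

First combine the probe and interstellar probe (S''→S'): u₁ = (0.303 + 0.693)/(1 + 0.303×0.693) = 0.996/1.209979 = 0.82315.
Then combine with the platform (S'→S): u = (0.82315 + 0.527)/(1 + 0.82315×0.527) = 1.35015/1.43380005 = 0.94166.

0.9417c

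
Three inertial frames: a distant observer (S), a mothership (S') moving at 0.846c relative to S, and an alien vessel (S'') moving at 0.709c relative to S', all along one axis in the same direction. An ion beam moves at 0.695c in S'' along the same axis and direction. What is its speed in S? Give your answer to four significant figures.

0.9949c

Compose velocities in two stages. Stage 1 (into S'): u₁ = (0.695+0.709)/(1+0.695×0.709) = 0.94054.
Stage 2 (into S): u = (0.94054+0.846)/(1+0.94054×0.846) = 0.9949, so the speed is 0.9949c.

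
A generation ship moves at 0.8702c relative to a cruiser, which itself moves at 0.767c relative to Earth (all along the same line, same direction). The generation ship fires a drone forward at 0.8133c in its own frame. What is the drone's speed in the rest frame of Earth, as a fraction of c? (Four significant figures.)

0.9981c

Compose velocities in two stages. Stage 1 (into S'): u₁ = (0.8133+0.8702)/(1+0.8133×0.8702) = 0.98581.
Stage 2 (into S): u = (0.98581+0.767)/(1+0.98581×0.767) = 0.99812, so the speed is 0.9981c.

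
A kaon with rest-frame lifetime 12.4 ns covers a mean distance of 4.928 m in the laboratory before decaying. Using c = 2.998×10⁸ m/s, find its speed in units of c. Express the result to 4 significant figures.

0.7983c

Let x = d/(cτ) = 4.928 m / (2.998×10⁸ m/s × 1.240×10^-8 s) = 1.3256. Since d = βγcτ, x = βγ = β/√(1−β²).
Solving: β² = x²/(1+x²) = 1.75722/2.75722 = 0.637316, so β = 0.7983.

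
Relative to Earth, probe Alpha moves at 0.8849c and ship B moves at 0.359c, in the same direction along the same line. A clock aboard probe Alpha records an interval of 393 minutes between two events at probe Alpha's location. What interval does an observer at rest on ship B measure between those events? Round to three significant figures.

617 minutes

The velocity of probe Alpha relative to ship B is (0.8849 − 0.359)c / (1 − 0.8849×0.359) = 0.77075c; relative speed 0.77075c.
At |u| = 0.77075c, γ = (1 − 0.594056)^(−1/2) = 1.5695.
Probe Alpha's interval is proper; time dilation gives Δt_B = γΔτ = 1.5695 × 393 minutes = 617 minutes.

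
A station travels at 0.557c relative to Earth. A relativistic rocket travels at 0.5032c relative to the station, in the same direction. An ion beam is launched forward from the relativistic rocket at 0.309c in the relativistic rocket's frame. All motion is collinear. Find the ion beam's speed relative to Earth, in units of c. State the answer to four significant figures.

0.9054c

Compose velocities in two stages. Stage 1 (into S'): u₁ = (0.309+0.5032)/(1+0.309×0.5032) = 0.70291.
Stage 2 (into S): u = (0.70291+0.557)/(1+0.70291×0.557) = 0.90542, so the speed is 0.9054c.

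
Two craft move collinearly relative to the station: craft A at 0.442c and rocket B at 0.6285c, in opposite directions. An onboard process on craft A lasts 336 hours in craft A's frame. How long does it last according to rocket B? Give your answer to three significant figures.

The velocity of craft A relative to rocket B is (0.442 + 0.6285)c / (1 + 0.442×0.6285) = 0.83777c; relative speed 0.83777c.
At |u| = 0.83777c, γ = (1 − 0.701859)^(−1/2) = 1.8314.
The clock on craft A records proper time, so rocket B measures Δt = γΔτ = 1.8314 × 336 = 615 hours.

615 hours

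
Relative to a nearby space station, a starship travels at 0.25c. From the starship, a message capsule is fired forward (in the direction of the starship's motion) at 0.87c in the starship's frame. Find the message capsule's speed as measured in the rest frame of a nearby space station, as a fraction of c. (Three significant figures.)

In units of c, u = (u' + v)/(1 + u'v) with u' = 0.87 and v = 0.25.
Numerator: 0.87 + 0.25 = 1.12. Denominator: 1 + (0.87)(0.25) = 1.2175.
u = 1.12/1.2175 = 0.91992, so the speed is 0.920c.

0.920c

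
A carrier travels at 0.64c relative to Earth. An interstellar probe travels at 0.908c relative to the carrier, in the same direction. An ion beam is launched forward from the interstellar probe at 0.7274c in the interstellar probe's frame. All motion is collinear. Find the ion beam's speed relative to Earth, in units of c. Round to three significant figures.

First combine the ion beam and interstellar probe (S''→S'): u₁ = (0.7274 + 0.908)/(1 + 0.7274×0.908) = 1.6354/1.6604792 = 0.9849.
Then combine with the carrier (S'→S): u = (0.9849 + 0.64)/(1 + 0.9849×0.64) = 1.6249/1.630336 = 0.99667.

0.997c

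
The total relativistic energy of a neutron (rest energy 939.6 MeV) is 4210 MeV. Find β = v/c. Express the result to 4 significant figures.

0.9748

Total energy E = γmc² gives γ = 4210/939.6 = 4.4806.
Hence β = √(1 − 1/γ²) = √(1 − 0.0498113) = √0.9501887 = 0.9748.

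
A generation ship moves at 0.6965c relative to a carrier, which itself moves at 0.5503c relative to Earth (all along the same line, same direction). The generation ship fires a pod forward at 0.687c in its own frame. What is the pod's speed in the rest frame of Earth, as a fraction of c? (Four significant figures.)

0.9809c

Apply u = (u'+v)/(1+u'v) twice. Pod in the carrier frame: (0.687+0.6965)/(1+0.687·0.6965) = 1.3835/1.4784955 = 0.93575c.
That velocity, transformed to the rest frame of Earth: (0.93575+0.5503)/(1+0.93575·0.5503) = 1.48605/1.514943225 = 0.98093c.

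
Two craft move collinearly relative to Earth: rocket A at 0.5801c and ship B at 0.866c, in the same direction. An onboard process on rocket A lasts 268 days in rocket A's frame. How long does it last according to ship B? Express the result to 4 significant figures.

327.4 days

The velocity of rocket A relative to ship B is (0.5801 − 0.866)c / (1 − 0.5801×0.866) = −0.57452c; relative speed 0.57452c.
γ for this relative speed: γ = 1/√(1 − 0.330073) = 1.2218.
Rocket A's interval is proper; time dilation gives Δt_B = γΔτ = 1.2218 × 268 days = 327.4 days.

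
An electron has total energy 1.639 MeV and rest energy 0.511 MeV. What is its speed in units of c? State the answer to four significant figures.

γ = E/(mc²) = 1.639/0.511 = 3.2074.
β = √(1 − 1/γ²) = √(1 − 0.0972062) = √0.9027938 = 0.9502.

0.9502c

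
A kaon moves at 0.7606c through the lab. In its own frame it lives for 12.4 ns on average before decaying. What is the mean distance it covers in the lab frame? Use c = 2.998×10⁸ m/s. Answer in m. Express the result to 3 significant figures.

4.36 m

γ = 1/√(1 − β²) = 1/√(1 − 0.57851236) = 1/√0.42148764 = 1/0.649221 = 1.5403.
Lab-frame lifetime: Δt = γτ = 1.5403 × 12.4 ns = 19.1 ns.
Distance: d = vΔt = 0.7606 × 2.998×10⁸ m/s × 1.9100×10^-8 s = 4.36 m.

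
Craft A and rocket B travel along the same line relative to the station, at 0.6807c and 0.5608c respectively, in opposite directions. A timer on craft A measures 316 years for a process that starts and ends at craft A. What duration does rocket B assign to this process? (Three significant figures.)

720 years

Speed of craft A in rocket B's frame: u = (v_A + v_B)/(1 + v_A v_B/c²) = (0.6807 + 0.5608)/(1 + 0.6807×0.5608) = 1.2415/1.38173656 = 0.89851; |u| = 0.89851c.
γ for this relative speed: γ = 1/√(1 − 0.80732) = 2.2781.
Craft A's interval is proper; time dilation gives Δt_B = γΔτ = 2.2781 × 316 years = 720 years.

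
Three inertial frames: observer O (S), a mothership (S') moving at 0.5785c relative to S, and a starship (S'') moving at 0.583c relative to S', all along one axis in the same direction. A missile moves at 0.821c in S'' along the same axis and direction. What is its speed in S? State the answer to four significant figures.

First combine the missile and starship (S''→S'): u₁ = (0.821 + 0.583)/(1 + 0.821×0.583) = 1.404/1.478643 = 0.94952.
Then combine with the mothership (S'→S): u = (0.94952 + 0.5785)/(1 + 0.94952×0.5785) = 1.52802/1.54929732 = 0.98627.

0.9863c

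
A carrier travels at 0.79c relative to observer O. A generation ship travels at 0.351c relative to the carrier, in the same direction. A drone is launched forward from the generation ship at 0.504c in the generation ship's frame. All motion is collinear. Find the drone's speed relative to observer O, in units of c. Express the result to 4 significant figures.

0.9635c

Apply u = (u'+v)/(1+u'v) twice. Drone in the carrier frame: (0.504+0.351)/(1+0.504·0.351) = 0.855/1.176904 = 0.72648c.
That velocity, transformed to the rest frame of observer O: (0.72648+0.79)/(1+0.72648·0.79) = 1.51648/1.5739192 = 0.96351c.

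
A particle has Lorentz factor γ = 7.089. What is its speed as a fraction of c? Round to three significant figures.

β = √(1 − 1/γ²) = √(1 − 1/50.253921) = √0.980101 = 0.990.

0.990c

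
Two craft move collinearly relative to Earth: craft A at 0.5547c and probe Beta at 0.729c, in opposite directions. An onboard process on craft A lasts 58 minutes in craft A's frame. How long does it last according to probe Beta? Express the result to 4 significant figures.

Speed of craft A in probe Beta's frame: u = (v_A + v_B)/(1 + v_A v_B/c²) = (0.5547 + 0.729)/(1 + 0.5547×0.729) = 1.2837/1.4043763 = 0.91407; |u| = 0.91407c.
At |u| = 0.91407c, γ = (1 − 0.835524)^(−1/2) = 2.4657.
Craft A's interval is proper; time dilation gives Δt_B = γΔτ = 2.4657 × 58 minutes = 143.0 minutes.

143.0 minutes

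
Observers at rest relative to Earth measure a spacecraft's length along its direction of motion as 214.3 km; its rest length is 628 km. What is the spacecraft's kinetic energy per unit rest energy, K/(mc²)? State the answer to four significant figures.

Length contraction gives γ = L₀/L = 628/214.3 = 2.93047.
Since K = (γ−1)mc², K/(mc²) = 2.93047 − 1 = 1.930.

1.930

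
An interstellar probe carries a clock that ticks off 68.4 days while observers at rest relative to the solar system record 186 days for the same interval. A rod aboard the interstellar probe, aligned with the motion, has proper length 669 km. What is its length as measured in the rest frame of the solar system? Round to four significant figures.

246.0 km

From Δt = γΔτ: γ = 186/68.4 = 2.7193.
L = L₀/γ = 669/2.7193 = 246.0 km.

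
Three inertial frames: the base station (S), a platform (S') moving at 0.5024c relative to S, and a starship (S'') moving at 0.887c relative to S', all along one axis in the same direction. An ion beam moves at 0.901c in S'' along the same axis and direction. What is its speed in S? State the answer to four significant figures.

0.9979c

Compose velocities in two stages. Stage 1 (into S'): u₁ = (0.901+0.887)/(1+0.901×0.887) = 0.99378.
Stage 2 (into S): u = (0.99378+0.5024)/(1+0.99378×0.5024) = 0.99794, so the speed is 0.9979c.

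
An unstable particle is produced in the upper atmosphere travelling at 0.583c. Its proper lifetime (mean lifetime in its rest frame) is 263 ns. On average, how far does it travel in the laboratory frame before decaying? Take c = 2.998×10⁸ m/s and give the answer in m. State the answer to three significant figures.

γ = 1/√(1 − β²) = 1/√(1 − 0.339889) = 1/√0.660111 = 1/0.812472 = 1.2308.
Lab-frame lifetime: Δt = γτ = 1.2308 × 263 ns = 323.7 ns.
Distance: d = vΔt = 0.583 × 2.998×10⁸ m/s × 3.2370×10^-7 s = 56.6 m.

56.6 m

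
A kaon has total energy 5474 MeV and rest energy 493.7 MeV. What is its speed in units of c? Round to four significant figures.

γ = E/(mc²) = 5474/493.7 = 11.088.
β = √(1 − 1/γ²) = √(1 − 0.0081338) = √0.9918662 = 0.9959.

0.9959c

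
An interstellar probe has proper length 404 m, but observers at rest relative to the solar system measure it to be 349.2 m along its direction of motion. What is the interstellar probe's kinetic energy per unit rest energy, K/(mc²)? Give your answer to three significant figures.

Length contraction gives γ = L₀/L = 404/349.2 = 1.15693.
K/(mc²) = γ − 1 = 1.15693 − 1 = 0.157.

0.157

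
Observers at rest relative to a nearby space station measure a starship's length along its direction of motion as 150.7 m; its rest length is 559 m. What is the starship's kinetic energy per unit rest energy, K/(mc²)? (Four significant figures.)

2.709

From L = L₀/γ: γ = 559/150.7 = 3.70936.
Since K = (γ−1)mc², K/(mc²) = 3.70936 − 1 = 2.709.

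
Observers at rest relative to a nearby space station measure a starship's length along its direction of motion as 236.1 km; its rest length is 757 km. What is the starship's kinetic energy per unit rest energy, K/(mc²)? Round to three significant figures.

Length contraction gives γ = L₀/L = 757/236.1 = 3.20627.
Since K = (γ−1)mc², K/(mc²) = 3.20627 − 1 = 2.21.

2.21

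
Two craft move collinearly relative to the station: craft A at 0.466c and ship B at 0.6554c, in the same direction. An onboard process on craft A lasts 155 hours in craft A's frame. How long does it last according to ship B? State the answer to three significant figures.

Speed of craft A in ship B's frame: u = (v_A − v_B)/(1 − v_A v_B/c²) = (0.466 − 0.6554)/(1 − 0.466×0.6554) = −0.1894/0.6945836 = −0.27268; |u| = 0.27268c.
At |u| = 0.27268c, γ = (1 − 0.0743544)^(−1/2) = 1.0394.
The clock on craft A records proper time, so ship B measures Δt = γΔτ = 1.0394 × 155 = 161 hours.

161 hours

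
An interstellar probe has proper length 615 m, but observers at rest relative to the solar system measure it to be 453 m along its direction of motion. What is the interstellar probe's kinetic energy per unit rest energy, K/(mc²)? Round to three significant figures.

0.358

From L = L₀/γ: γ = 615/453 = 1.35762.
K/(mc²) = γ − 1 = 1.35762 − 1 = 0.358.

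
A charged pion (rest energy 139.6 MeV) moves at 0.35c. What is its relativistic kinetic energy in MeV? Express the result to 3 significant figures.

9.43 MeV

With β = 0.35, γ = 1/√(1 − 0.35²) = 1/√0.8775 = 1.067521.
Kinetic energy: K = (γ − 1)mc² = (1.067521 − 1) × 139.6 MeV = 0.067521 × 139.6 = 9.43 MeV.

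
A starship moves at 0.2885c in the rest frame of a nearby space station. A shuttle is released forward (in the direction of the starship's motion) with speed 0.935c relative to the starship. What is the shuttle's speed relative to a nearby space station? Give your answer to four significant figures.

Relativistic velocity addition: u = (u' + v)/(1 + u'v/c²), with u' = 0.935c and v = 0.2885c.
Numerator: 0.935 + 0.2885 = 1.2235. Denominator: 1 + (0.935)(0.2885) = 1.2697475.
u = 1.2235/1.2697475 = 0.96358, so the speed is 0.9636c.

0.9636c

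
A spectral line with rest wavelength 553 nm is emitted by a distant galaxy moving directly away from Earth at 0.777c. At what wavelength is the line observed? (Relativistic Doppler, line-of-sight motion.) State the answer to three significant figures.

1560 nm

Relativistic Doppler for wavelength: λ_obs = λ_src · √((1+β)/(1−β)).
With β = 0.777: factor = √(1.777/0.223) = 2.8229.
λ_obs = 553 × 2.8229 = 1560 nm.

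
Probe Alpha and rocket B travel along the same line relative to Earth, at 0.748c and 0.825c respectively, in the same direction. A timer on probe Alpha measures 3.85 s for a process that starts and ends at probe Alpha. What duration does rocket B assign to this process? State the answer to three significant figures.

3.93 s

The velocity of probe Alpha relative to rocket B is (0.748 − 0.825)c / (1 − 0.748×0.825) = −0.2011c; relative speed 0.2011c.
γ for this relative speed: γ = 1/√(1 − 0.0404412) = 1.0209.
Probe Alpha's interval is proper; time dilation gives Δt_B = γΔτ = 1.0209 × 3.85 s = 3.93 s.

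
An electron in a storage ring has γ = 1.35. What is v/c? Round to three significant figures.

β = √(1 − 1/γ²) = √(1 − 1/1.8225) = √0.451303 = 0.672.

0.672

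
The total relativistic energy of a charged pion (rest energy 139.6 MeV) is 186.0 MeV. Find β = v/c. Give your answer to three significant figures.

0.661

Total energy E = γmc² gives γ = 186.0/139.6 = 1.3324.
Hence β = √(1 − 1/γ²) = √(1 − 0.563288) = √0.436712 = 0.661.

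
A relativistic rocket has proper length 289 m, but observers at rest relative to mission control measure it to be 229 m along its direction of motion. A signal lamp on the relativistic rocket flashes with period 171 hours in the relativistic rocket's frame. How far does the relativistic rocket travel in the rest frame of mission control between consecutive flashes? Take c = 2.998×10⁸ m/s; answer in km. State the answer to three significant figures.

1.42×10^11 km

Length contraction gives γ = L₀/L = 289/229 = 1.26201.
β = √(1 − 1/γ²) = 0.61002. Lab-frame period = γτ = 1.26201×171 hours = 215.8 hours. Distance = βc × γτ = 0.61002 × 2.998×10⁸ m/s × 776880 s = 1.4208×10^14 m = 1.42×10^11 km.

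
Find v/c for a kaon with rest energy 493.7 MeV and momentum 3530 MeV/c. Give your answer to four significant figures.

βγ = pc/(mc²) = 3530/493.7 = 7.1501.
Since γ² = 1 + (βγ)² = 52.1239, γ = √52.1239 = 7.21969, and β = (βγ)/γ = 7.1501/7.21969 = 0.9904.

0.9904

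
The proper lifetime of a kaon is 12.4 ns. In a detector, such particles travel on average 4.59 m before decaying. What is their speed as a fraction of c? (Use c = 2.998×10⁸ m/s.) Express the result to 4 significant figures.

d = βγcτ ⇒ βγ = d/(cτ) = 4.590 m / (3.71752 m) = 1.2347.
β = (βγ)/√(1+(βγ)²) = 1.2347/√2.52448 = 0.7771.

0.7771c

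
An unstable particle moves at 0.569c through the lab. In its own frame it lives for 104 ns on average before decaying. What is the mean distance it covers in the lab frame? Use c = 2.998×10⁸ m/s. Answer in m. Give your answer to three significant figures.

21.6 m

γ = 1/√(1 − β²) = 1/√(1 − 0.323761) = 1/√0.676239 = 1/0.822338 = 1.216.
Lab-frame lifetime: Δt = γτ = 1.216 × 104 ns = 126.46 ns.
Distance: d = vΔt = 0.569 × 2.998×10⁸ m/s × 1.2646×10^-7 s = 21.6 m.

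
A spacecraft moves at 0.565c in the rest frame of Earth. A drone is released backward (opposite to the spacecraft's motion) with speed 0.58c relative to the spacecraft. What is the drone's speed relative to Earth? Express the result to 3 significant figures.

0.0223c

In units of c, u = (u' + v)/(1 + u'v) with u' = −0.58 and v = 0.565.
Numerator: −0.58 + 0.565 = −0.015. Denominator: 1 + (−0.58)(0.565) = 0.6723.
u = −0.015/0.6723 = −0.022311, so the speed is 0.0223c.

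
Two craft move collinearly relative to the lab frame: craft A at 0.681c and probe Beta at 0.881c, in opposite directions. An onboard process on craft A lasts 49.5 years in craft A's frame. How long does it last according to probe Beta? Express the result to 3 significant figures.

Transform craft A's velocity into probe Beta's frame: (0.681 + 0.881)/(1 + 0.681·0.881) = 1.562/1.599961, so the relative speed is 0.97627c.
γ for this relative speed: γ = 1/√(1 − 0.953103) = 4.6177.
The clock on craft A records proper time, so probe Beta measures Δt = γΔτ = 4.6177 × 49.5 = 229 years.

229 years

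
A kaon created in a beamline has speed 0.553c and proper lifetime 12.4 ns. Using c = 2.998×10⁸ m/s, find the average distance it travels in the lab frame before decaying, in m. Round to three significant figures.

2.47 m

With β = 0.553, γ = 1/√(1 − 0.553²) = 1/√0.694191 = 1.2002.
Lab-frame lifetime: Δt = γτ = 1.2002 × 12.4 ns = 14.882 ns.
Distance: d = vΔt = 0.553 × 2.998×10⁸ m/s × 1.4882×10^-8 s = 2.47 m.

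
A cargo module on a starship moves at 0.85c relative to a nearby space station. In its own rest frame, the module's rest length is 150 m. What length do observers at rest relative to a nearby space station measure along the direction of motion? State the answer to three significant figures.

79.0 m

γ = 1/√(1 − β²) = 1/√(1 − 0.7225) = 1/√0.2775 = 1/0.526783 = 1.8983.
Along the direction of motion the measured length is L₀/γ = 150/1.8983 = 79.0 m.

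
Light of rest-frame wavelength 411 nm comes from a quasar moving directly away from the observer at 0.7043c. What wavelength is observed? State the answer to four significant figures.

Relativistic Doppler for wavelength: λ_obs = λ_src · √((1+β)/(1−β)).
With β = 0.7043: factor = √(1.7043/0.2957) = 2.4008.
λ_obs = 411 × 2.4008 = 986.7 nm.

986.7 nm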